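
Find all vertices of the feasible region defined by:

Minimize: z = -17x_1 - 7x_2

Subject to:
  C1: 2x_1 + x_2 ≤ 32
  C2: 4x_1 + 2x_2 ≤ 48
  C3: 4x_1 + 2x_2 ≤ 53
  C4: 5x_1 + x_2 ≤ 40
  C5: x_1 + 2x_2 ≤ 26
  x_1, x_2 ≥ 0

(0, 0), (8, 0), (6, 10), (0, 13)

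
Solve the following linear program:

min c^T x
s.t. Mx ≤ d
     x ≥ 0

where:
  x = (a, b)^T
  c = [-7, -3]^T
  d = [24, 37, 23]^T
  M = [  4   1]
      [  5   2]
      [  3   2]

Evaluate the objective at each vertex of the feasible region:
  z(0, 0) = 0
  z(6, 0) = -42
  z(5, 4) = -47  ←
  z(0, 11.5) = -34.5
The minimum is at a = 5, b = 4.

a = 5, b = 4, z = -47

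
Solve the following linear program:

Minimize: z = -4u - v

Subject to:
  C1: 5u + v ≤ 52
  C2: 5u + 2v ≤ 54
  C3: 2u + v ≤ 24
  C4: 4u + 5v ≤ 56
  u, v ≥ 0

Evaluate the objective at each vertex of the feasible region:
  z(0, 0) = 0
  z(10.4, 0) = -41.6
  z(10, 2) = -42  ←
  z(9.294, 3.765) = -40.94
  z(0, 11.2) = -11.2
The minimum is at u = 10, v = 2.

u = 10, v = 2, z = -42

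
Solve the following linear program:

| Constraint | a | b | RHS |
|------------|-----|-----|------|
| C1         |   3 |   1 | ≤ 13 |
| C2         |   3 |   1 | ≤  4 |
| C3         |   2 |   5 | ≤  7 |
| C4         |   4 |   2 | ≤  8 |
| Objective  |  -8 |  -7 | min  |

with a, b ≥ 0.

Evaluate the objective at each vertex of the feasible region:
  z(0, 0) = 0
  z(1.333, 0) = -10.67
  z(1, 1) = -15  ←
  z(0, 1.4) = -9.8
The minimum is at a = 1, b = 1.

a = 1, b = 1, z = -15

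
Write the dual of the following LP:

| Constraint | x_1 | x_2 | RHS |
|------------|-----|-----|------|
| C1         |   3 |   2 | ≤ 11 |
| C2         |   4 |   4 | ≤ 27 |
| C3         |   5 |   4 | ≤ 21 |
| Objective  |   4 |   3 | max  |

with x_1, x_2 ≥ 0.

Primal max cᵀx s.t. Ax ≤ b, x ≥ 0  →  Dual min bᵀy s.t. Aᵀy ≥ c, y ≥ 0.

Minimize: z = 11y1 + 27y2 + 21y3

Subject to:
  3y1 + 4y2 + 5y3 ≥ 4
  2y1 + 4y2 + 4y3 ≥ 3
  y1, y2, y3 ≥ 0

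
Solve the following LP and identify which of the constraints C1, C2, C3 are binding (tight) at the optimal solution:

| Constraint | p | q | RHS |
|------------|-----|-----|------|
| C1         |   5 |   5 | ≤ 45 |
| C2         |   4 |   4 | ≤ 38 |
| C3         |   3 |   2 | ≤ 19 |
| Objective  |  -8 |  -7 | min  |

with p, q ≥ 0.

At p = 1, q = 8, compute slack b - a·x for each constraint:
  C1: 45 − 45 = 0  (binding)
  C2: 38 − 36 = 2  (slack)
  C3: 19 − 19 = 0  (binding)

Optimal: p = 1, q = 8
Binding: C1, C3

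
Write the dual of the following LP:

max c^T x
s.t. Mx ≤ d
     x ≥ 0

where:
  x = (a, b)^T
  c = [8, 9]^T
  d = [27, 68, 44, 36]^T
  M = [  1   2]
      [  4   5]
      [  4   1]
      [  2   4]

Primal max cᵀx s.t. Ax ≤ b, x ≥ 0  →  Dual min bᵀy s.t. Aᵀy ≥ c, y ≥ 0.

Minimize: z = 27y1 + 68y2 + 44y3 + 36y4

Subject to:
  y1 + 4y2 + 4y3 + 2y4 ≥ 8
  2y1 + 5y2 + y3 + 4y4 ≥ 9
  y1, y2, y3, y4 ≥ 0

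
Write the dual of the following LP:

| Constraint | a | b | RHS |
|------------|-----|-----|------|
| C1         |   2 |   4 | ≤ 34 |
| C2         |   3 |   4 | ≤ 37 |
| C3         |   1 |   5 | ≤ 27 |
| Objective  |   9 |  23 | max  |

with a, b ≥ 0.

Primal max cᵀx s.t. Ax ≤ b, x ≥ 0  →  Dual min bᵀy s.t. Aᵀy ≥ c, y ≥ 0.

Minimize: z = 34y1 + 37y2 + 27y3

Subject to:
  2y1 + 3y2 + y3 ≥ 9
  4y1 + 4y2 + 5y3 ≥ 23
  y1, y2, y3 ≥ 0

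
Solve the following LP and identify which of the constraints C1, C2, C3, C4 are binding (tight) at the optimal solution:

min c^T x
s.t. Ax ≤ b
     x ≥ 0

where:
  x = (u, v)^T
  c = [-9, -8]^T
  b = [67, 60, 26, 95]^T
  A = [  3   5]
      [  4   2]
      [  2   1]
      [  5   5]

At u = 9, v = 8, compute slack b - a·x for each constraint:
  C1: 67 − 67 = 0  (binding)
  C2: 60 − 52 = 8  (slack)
  C3: 26 − 26 = 0  (binding)
  C4: 95 − 85 = 10  (slack)

Optimal: u = 9, v = 8
Binding: C1, C3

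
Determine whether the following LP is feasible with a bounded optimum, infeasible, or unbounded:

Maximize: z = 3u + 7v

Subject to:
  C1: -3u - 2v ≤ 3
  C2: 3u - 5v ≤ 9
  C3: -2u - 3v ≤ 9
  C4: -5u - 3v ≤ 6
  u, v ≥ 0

Unbounded (objective can increase without bound)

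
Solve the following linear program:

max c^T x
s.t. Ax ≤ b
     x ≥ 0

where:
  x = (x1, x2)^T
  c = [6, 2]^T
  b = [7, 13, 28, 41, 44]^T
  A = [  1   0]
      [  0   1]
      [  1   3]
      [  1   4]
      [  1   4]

Evaluate the objective at each vertex of the feasible region:
  z(0, 0) = 0
  z(7, 0) = 42
  z(7, 7) = 56  ←
  z(0, 9.333) = 18.67
The maximum is at x1 = 7, x2 = 7.

x1 = 7, x2 = 7, z = 56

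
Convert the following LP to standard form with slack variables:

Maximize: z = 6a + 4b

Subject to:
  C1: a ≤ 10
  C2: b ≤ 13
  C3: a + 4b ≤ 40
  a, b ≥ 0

max z = 6a + 4b

s.t.
  a + s1 = 10
  b + s2 = 13
  a + 4b + s3 = 40
  a, b, s1, s2, s3 ≥ 0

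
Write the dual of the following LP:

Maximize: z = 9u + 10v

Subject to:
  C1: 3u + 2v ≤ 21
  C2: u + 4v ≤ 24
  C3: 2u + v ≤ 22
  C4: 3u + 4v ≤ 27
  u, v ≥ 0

Primal max cᵀx s.t. Ax ≤ b, x ≥ 0  →  Dual min bᵀy s.t. Aᵀy ≥ c, y ≥ 0.

Minimize: z = 21y1 + 24y2 + 22y3 + 27y4

Subject to:
  3y1 + y2 + 2y3 + 3y4 ≥ 9
  2y1 + 4y2 + y3 + 4y4 ≥ 10
  y1, y2, y3, y4 ≥ 0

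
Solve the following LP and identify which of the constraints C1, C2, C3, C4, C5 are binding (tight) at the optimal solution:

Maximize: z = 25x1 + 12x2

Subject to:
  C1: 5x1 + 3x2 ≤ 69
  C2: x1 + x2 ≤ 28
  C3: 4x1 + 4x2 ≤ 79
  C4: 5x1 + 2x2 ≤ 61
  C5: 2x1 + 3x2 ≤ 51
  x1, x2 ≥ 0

At x1 = 9, x2 = 8, compute slack b - a·x for each constraint:
  C1: 69 − 69 = 0  (binding)
  C2: 28 − 17 = 11  (slack)
  C3: 79 − 68 = 11  (slack)
  C4: 61 − 61 = 0  (binding)
  C5: 51 − 42 = 9  (slack)

Optimal: x1 = 9, x2 = 8
Binding: C1, C4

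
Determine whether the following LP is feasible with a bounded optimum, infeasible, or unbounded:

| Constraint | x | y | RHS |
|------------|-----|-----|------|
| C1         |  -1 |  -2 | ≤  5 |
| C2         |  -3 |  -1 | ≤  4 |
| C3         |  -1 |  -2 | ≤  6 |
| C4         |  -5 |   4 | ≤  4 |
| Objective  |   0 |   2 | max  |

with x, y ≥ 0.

Unbounded (objective can increase without bound)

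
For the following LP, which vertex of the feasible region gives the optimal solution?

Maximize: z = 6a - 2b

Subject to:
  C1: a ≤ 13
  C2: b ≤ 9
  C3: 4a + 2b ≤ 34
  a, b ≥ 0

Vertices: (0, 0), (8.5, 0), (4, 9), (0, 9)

Evaluate the objective at each vertex of the feasible region:
  z(0, 0) = 0
  z(8.5, 0) = 51  ←
  z(4, 9) = 6
  z(0, 9) = -18
The maximum is at a = 8.5, b = 0.

(8.5, 0)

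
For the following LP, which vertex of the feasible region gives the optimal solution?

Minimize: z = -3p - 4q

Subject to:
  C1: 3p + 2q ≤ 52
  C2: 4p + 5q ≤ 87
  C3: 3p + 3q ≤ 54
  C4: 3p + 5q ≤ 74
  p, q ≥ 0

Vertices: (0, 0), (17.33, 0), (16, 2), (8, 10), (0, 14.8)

Evaluate the objective at each vertex of the feasible region:
  z(0, 0) = 0
  z(17.33, 0) = -52
  z(16, 2) = -56
  z(8, 10) = -64  ←
  z(0, 14.8) = -59.2
The minimum is at p = 8, q = 10.

(8, 10)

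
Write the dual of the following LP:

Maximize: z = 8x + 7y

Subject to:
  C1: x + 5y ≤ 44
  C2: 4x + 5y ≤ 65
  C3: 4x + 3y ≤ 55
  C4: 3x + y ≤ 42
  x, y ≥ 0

Primal max cᵀx s.t. Ax ≤ b, x ≥ 0  →  Dual min bᵀy s.t. Aᵀy ≥ c, y ≥ 0.

Minimize: z = 44y1 + 65y2 + 55y3 + 42y4

Subject to:
  y1 + 4y2 + 4y3 + 3y4 ≥ 8
  5y1 + 5y2 + 3y3 + y4 ≥ 7
  y1, y2, y3, y4 ≥ 0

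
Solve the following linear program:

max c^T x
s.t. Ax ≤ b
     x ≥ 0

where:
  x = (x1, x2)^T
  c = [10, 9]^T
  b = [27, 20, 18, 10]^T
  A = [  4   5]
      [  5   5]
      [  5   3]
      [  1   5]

Evaluate the objective at each vertex of the feasible region:
  z(0, 0) = 0
  z(3.6, 0) = 36
  z(3, 1) = 39  ←
  z(2.5, 1.5) = 38.5
  z(0, 2) = 18
The maximum is at x1 = 3, x2 = 1.

x1 = 3, x2 = 1, z = 39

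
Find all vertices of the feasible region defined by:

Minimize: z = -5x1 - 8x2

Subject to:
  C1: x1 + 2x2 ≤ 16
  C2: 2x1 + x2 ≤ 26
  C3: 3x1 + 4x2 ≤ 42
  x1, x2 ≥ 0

(0, 0), (13, 0), (12.4, 1.2), (10, 3), (0, 8)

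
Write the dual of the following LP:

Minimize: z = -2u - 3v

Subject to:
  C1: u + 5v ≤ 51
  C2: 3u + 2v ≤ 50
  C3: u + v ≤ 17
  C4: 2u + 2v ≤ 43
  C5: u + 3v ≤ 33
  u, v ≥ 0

Primal min cᵀx s.t. Ax ≤ b, x ≥ 0  →  Dual max −bᵀy s.t. Aᵀy ≥ −c, y ≥ 0.

Maximize: z = -51y1 - 50y2 - 17y3 - 43y4 - 33y5

Subject to:
  y1 + 3y2 + y3 + 2y4 + y5 ≥ 2
  5y1 + 2y2 + y3 + 2y4 + 3y5 ≥ 3
  y1, y2, y3, y4, y5 ≥ 0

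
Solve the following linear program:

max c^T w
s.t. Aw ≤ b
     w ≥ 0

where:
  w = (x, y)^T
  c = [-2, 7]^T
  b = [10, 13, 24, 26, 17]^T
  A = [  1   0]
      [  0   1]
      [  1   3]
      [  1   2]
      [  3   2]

Evaluate the objective at each vertex of the feasible region:
  z(0, 0) = 0
  z(5.667, 0) = -11.33
  z(0.4286, 7.857) = 54.14
  z(0, 8) = 56  ←
The maximum is at x = 0, y = 8.

x = 0, y = 8, z = 56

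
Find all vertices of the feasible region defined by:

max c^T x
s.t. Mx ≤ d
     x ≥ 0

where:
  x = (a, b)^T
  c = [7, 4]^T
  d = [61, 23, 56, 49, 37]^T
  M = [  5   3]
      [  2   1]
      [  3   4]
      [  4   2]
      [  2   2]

(0, 0), (11.5, 0), (8, 7), (6.909, 8.818), (0, 14)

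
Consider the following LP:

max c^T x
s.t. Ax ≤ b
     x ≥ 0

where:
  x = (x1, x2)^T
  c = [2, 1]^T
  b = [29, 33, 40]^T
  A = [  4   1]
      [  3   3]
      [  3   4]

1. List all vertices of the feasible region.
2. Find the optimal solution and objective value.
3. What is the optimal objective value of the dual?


1. (0, 0), (7.25, 0), (6, 5), (4, 7), (0, 10)
2. x1 = 6, x2 = 5, z = 17
3. 17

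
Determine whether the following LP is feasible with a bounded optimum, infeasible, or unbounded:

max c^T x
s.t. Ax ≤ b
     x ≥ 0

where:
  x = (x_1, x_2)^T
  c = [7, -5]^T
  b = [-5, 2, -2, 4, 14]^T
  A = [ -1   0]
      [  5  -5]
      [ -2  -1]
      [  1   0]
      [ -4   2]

Infeasible (no feasible solution exists)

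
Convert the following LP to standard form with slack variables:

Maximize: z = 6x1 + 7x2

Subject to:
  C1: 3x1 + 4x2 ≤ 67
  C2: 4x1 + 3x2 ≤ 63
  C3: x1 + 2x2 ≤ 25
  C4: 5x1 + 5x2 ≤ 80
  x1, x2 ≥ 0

max z = 6x1 + 7x2

s.t.
  3x1 + 4x2 + s1 = 67
  4x1 + 3x2 + s2 = 63
  x1 + 2x2 + s3 = 25
  5x1 + 5x2 + s4 = 80
  x1, x2, s1, s2, s3, s4 ≥ 0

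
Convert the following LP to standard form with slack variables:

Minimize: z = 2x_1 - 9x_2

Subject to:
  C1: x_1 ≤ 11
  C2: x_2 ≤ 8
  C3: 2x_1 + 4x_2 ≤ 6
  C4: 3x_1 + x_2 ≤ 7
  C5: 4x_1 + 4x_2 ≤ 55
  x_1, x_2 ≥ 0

min z = 2x_1 - 9x_2

s.t.
  x_1 + s1 = 11
  x_2 + s2 = 8
  2x_1 + 4x_2 + s3 = 6
  3x_1 + x_2 + s4 = 7
  4x_1 + 4x_2 + s5 = 55
  x_1, x_2, s1, s2, s3, s4, s5 ≥ 0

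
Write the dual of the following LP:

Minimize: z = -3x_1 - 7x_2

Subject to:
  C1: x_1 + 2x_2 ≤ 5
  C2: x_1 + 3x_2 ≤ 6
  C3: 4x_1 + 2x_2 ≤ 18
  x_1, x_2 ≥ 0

Primal min cᵀx s.t. Ax ≤ b, x ≥ 0  →  Dual max −bᵀy s.t. Aᵀy ≥ −c, y ≥ 0.

Maximize: z = -5y1 - 6y2 - 18y3

Subject to:
  y1 + y2 + 4y3 ≥ 3
  2y1 + 3y2 + 2y3 ≥ 7
  y1, y2, y3 ≥ 0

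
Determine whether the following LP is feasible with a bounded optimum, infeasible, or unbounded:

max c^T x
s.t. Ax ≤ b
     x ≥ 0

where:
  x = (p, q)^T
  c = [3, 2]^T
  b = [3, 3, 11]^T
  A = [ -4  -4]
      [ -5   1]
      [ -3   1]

Unbounded (objective can increase without bound)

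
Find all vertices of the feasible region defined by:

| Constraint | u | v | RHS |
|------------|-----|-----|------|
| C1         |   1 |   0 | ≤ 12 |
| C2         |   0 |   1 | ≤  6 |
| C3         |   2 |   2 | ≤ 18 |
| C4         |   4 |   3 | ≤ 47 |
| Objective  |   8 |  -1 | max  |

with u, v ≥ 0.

(0, 0), (9, 0), (3, 6), (0, 6)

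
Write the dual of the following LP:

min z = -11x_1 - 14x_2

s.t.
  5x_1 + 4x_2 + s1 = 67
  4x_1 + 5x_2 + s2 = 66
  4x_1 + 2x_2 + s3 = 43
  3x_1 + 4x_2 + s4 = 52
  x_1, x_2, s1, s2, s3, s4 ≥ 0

Primal min cᵀx s.t. Ax ≤ b, x ≥ 0  →  Dual max −bᵀy s.t. Aᵀy ≥ −c, y ≥ 0.

Maximize: z = -67y1 - 66y2 - 43y3 - 52y4

Subject to:
  5y1 + 4y2 + 4y3 + 3y4 ≥ 11
  4y1 + 5y2 + 2y3 + 4y4 ≥ 14
  y1, y2, y3, y4 ≥ 0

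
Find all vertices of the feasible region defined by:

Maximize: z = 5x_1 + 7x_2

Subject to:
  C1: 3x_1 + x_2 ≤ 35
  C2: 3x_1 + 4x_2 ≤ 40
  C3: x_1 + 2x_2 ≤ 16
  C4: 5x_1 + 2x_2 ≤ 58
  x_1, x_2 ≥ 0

(0, 0), (11.6, 0), (10.86, 1.857), (8, 4), (0, 8)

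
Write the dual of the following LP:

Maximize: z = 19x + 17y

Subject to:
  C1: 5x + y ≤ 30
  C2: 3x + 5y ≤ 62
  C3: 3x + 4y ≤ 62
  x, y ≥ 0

Primal max cᵀx s.t. Ax ≤ b, x ≥ 0  →  Dual min bᵀy s.t. Aᵀy ≥ c, y ≥ 0.

Minimize: z = 30y1 + 62y2 + 62y3

Subject to:
  5y1 + 3y2 + 3y3 ≥ 19
  y1 + 5y2 + 4y3 ≥ 17
  y1, y2, y3 ≥ 0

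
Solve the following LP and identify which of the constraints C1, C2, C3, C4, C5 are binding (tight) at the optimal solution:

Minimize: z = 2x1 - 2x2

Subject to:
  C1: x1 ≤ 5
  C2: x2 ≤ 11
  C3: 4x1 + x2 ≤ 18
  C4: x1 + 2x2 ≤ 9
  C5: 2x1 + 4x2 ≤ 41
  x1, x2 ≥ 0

At x1 = 0, x2 = 4.5, compute slack b - a·x for each constraint:
  C1: 5 − 0 = 5  (slack)
  C2: 11 − 4.5 = 6.5  (slack)
  C3: 18 − 4.5 = 13.5  (slack)
  C4: 9 − 9 = 0  (binding)
  C5: 41 − 18 = 23  (slack)

Optimal: x1 = 0, x2 = 4.5
Binding: C4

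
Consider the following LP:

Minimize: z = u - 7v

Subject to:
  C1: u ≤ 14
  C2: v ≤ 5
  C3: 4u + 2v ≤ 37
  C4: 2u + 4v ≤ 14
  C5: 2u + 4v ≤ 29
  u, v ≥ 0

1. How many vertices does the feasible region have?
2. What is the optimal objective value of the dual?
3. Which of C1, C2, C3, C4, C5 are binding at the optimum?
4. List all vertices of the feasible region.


1. 3
2. -24.5
3. C4
4. (0, 0), (7, 0), (0, 3.5)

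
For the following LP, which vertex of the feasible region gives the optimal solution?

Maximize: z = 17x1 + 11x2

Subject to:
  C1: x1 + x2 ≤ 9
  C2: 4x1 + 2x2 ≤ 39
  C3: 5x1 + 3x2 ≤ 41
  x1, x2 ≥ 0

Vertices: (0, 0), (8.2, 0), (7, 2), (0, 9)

Evaluate the objective at each vertex of the feasible region:
  z(0, 0) = 0
  z(8.2, 0) = 139.4
  z(7, 2) = 141  ←
  z(0, 9) = 99
The maximum is at x1 = 7, x2 = 2.

(7, 2)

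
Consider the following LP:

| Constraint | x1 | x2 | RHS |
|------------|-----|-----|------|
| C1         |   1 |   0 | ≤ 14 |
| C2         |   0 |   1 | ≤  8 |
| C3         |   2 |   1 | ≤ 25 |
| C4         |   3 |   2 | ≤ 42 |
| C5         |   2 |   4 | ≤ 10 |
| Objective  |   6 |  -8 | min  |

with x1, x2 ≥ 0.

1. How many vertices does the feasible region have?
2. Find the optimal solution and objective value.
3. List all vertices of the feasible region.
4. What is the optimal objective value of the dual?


1. 3
2. x1 = 0, x2 = 2.5, z = -20
3. (0, 0), (5, 0), (0, 2.5)
4. -20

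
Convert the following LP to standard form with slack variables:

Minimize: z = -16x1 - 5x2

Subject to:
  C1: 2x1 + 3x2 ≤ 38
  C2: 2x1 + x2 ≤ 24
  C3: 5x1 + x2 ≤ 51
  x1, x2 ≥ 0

min z = -16x1 - 5x2

s.t.
  2x1 + 3x2 + s1 = 38
  2x1 + x2 + s2 = 24
  5x1 + x2 + s3 = 51
  x1, x2, s1, s2, s3 ≥ 0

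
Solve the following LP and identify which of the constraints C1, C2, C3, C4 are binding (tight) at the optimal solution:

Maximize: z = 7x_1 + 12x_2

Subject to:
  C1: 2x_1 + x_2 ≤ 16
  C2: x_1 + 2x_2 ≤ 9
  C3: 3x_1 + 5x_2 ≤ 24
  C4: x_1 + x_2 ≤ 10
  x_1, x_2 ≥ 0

At x_1 = 3, x_2 = 3, compute slack b - a·x for each constraint:
  C1: 16 − 9 = 7  (slack)
  C2: 9 − 9 = 0  (binding)
  C3: 24 − 24 = 0  (binding)
  C4: 10 − 6 = 4  (slack)

Optimal: x_1 = 3, x_2 = 3
Binding: C2, C3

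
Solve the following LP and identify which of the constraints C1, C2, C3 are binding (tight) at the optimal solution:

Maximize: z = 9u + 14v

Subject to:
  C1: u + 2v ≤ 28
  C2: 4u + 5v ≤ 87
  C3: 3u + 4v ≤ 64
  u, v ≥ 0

At u = 8, v = 10, compute slack b - a·x for each constraint:
  C1: 28 − 28 = 0  (binding)
  C2: 87 − 82 = 5  (slack)
  C3: 64 − 64 = 0  (binding)

Optimal: u = 8, v = 10
Binding: C1, C3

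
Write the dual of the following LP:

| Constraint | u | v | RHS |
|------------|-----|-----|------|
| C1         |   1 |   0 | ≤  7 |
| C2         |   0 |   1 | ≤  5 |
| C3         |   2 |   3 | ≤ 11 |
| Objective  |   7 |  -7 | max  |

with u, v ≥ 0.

Primal max cᵀx s.t. Ax ≤ b, x ≥ 0  →  Dual min bᵀy s.t. Aᵀy ≥ c, y ≥ 0.

Minimize: z = 7y1 + 5y2 + 11y3

Subject to:
  y1 + 2y3 ≥ 7
  y2 + 3y3 ≥ -7
  y1, y2, y3 ≥ 0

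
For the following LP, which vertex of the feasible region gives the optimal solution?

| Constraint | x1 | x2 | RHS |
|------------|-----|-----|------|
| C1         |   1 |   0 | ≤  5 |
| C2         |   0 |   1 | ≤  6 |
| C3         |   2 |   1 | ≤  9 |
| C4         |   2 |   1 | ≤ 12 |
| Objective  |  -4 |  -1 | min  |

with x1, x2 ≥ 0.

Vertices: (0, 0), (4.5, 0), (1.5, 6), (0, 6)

Evaluate the objective at each vertex of the feasible region:
  z(0, 0) = 0
  z(4.5, 0) = -18  ←
  z(1.5, 6) = -12
  z(0, 6) = -6
The minimum is at x1 = 4.5, x2 = 0.

(4.5, 0)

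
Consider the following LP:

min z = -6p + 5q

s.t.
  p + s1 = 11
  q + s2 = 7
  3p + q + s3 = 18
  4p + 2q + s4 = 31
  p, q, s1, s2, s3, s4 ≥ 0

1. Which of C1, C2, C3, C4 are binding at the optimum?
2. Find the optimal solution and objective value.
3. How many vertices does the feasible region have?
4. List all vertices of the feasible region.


1. C3
2. p = 6, q = 0, z = -36
3. 4
4. (0, 0), (6, 0), (3.667, 7), (0, 7)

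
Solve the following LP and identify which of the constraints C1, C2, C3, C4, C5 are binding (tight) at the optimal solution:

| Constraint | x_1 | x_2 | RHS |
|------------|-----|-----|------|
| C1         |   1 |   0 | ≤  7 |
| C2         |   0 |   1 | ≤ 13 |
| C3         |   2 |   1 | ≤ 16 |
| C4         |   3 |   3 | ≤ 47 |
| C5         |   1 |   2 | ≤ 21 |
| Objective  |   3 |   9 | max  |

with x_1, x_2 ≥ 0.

At x_1 = 0, x_2 = 10.5, compute slack b - a·x for each constraint:
  C1: 7 − 0 = 7  (slack)
  C2: 13 − 10.5 = 2.5  (slack)
  C3: 16 − 10.5 = 5.5  (slack)
  C4: 47 − 31.5 = 15.5  (slack)
  C5: 21 − 21 = 0  (binding)

Optimal: x_1 = 0, x_2 = 10.5
Binding: C5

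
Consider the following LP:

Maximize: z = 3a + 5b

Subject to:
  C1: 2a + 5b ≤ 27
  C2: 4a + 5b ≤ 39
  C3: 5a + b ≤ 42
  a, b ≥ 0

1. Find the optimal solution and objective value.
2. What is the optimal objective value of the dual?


1. a = 6, b = 3, z = 33
2. 33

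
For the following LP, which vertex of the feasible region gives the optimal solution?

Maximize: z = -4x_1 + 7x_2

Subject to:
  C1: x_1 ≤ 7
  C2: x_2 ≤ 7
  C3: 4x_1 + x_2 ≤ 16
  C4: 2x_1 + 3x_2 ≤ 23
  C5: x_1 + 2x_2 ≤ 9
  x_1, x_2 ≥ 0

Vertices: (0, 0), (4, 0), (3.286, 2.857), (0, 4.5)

Evaluate the objective at each vertex of the feasible region:
  z(0, 0) = 0
  z(4, 0) = -16
  z(3.286, 2.857) = 6.857
  z(0, 4.5) = 31.5  ←
The maximum is at x_1 = 0, x_2 = 4.5.

(0, 4.5)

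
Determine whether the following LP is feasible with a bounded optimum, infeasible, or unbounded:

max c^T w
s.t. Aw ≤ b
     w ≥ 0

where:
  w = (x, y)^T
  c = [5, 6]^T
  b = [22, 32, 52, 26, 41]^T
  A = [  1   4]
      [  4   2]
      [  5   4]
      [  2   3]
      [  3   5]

Feasible with a bounded optimal solution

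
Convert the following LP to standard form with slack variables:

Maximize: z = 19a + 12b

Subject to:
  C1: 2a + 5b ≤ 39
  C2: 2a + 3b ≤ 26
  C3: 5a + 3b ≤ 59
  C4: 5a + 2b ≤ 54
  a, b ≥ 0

max z = 19a + 12b

s.t.
  2a + 5b + s1 = 39
  2a + 3b + s2 = 26
  5a + 3b + s3 = 59
  5a + 2b + s4 = 54
  a, b, s1, s2, s3, s4 ≥ 0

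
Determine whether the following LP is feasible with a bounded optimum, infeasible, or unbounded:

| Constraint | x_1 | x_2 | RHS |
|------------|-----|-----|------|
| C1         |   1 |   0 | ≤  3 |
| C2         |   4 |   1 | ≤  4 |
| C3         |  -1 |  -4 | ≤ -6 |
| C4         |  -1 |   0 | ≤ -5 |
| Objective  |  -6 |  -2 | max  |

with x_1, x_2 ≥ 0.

Infeasible (no feasible solution exists)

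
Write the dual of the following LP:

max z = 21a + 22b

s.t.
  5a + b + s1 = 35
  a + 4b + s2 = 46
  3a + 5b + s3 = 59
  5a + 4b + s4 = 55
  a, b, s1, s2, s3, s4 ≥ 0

Primal max cᵀx s.t. Ax ≤ b, x ≥ 0  →  Dual min bᵀy s.t. Aᵀy ≥ c, y ≥ 0.

Minimize: z = 35y1 + 46y2 + 59y3 + 55y4

Subject to:
  5y1 + y2 + 3y3 + 5y4 ≥ 21
  y1 + 4y2 + 5y3 + 4y4 ≥ 22
  y1, y2, y3, y4 ≥ 0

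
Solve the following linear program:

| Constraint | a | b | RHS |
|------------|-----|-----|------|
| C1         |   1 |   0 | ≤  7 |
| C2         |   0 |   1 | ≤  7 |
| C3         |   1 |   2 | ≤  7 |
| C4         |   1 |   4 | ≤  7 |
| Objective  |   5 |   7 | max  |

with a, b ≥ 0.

Evaluate the objective at each vertex of the feasible region:
  z(0, 0) = 0
  z(7, 0) = 35  ←
  z(0, 1.75) = 12.25
The maximum is at a = 7, b = 0.

a = 7, b = 0, z = 35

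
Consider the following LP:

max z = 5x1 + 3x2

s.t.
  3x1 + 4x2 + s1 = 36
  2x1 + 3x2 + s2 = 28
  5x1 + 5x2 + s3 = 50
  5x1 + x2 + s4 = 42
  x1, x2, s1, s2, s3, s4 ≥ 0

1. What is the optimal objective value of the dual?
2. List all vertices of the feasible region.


1. 46
2. (0, 0), (8.4, 0), (8, 2), (4, 6), (0, 9)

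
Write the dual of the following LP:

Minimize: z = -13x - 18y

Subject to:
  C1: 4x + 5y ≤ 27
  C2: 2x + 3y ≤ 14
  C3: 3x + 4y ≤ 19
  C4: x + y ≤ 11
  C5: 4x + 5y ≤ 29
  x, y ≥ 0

Primal min cᵀx s.t. Ax ≤ b, x ≥ 0  →  Dual max −bᵀy s.t. Aᵀy ≥ −c, y ≥ 0.

Maximize: z = -27y1 - 14y2 - 19y3 - 11y4 - 29y5

Subject to:
  4y1 + 2y2 + 3y3 + y4 + 4y5 ≥ 13
  5y1 + 3y2 + 4y3 + y4 + 5y5 ≥ 18
  y1, y2, y3, y4, y5 ≥ 0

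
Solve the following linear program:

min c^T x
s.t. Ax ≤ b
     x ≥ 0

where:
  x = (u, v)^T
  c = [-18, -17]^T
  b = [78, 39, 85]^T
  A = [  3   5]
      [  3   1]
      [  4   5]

Evaluate the objective at each vertex of the feasible region:
  z(0, 0) = 0
  z(13, 0) = -234
  z(10, 9) = -333  ←
  z(7, 11.4) = -319.8
  z(0, 15.6) = -265.2
The minimum is at u = 10, v = 9.

u = 10, v = 9, z = -333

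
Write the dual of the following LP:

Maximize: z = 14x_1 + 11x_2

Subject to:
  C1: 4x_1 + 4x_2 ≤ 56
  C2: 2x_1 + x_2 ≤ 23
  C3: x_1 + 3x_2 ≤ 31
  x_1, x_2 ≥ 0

Primal max cᵀx s.t. Ax ≤ b, x ≥ 0  →  Dual min bᵀy s.t. Aᵀy ≥ c, y ≥ 0.

Minimize: z = 56y1 + 23y2 + 31y3

Subject to:
  4y1 + 2y2 + y3 ≥ 14
  4y1 + y2 + 3y3 ≥ 11
  y1, y2, y3 ≥ 0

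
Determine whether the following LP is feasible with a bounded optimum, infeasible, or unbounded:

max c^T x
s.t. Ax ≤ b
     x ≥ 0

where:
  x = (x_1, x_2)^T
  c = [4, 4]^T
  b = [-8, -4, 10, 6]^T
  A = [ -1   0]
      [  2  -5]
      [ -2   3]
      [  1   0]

Infeasible (no feasible solution exists)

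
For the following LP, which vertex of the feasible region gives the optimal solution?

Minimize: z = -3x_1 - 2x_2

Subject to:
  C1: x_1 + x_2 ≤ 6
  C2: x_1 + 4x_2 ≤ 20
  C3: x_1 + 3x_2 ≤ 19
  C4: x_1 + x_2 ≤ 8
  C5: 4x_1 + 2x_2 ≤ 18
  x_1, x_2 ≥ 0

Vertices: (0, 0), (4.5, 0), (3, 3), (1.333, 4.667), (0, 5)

Evaluate the objective at each vertex of the feasible region:
  z(0, 0) = 0
  z(4.5, 0) = -13.5
  z(3, 3) = -15  ←
  z(1.333, 4.667) = -13.33
  z(0, 5) = -10
The minimum is at x_1 = 3, x_2 = 3.

(3, 3)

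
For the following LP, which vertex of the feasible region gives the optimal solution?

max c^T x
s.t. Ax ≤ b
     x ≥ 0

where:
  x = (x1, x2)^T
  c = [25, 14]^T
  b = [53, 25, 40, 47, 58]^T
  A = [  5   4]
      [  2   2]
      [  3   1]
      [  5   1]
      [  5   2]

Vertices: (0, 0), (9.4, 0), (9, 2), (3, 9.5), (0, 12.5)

Evaluate the objective at each vertex of the feasible region:
  z(0, 0) = 0
  z(9.4, 0) = 235
  z(9, 2) = 253  ←
  z(3, 9.5) = 208
  z(0, 12.5) = 175
The maximum is at x1 = 9, x2 = 2.

(9, 2)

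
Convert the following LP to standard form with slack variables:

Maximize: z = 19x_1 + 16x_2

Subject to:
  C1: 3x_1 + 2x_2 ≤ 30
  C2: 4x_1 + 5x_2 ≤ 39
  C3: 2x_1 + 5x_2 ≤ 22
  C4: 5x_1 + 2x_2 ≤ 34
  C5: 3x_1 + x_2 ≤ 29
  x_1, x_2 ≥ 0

max z = 19x_1 + 16x_2

s.t.
  3x_1 + 2x_2 + s1 = 30
  4x_1 + 5x_2 + s2 = 39
  2x_1 + 5x_2 + s3 = 22
  5x_1 + 2x_2 + s4 = 34
  3x_1 + x_2 + s5 = 29
  x_1, x_2, s1, s2, s3, s4, s5 ≥ 0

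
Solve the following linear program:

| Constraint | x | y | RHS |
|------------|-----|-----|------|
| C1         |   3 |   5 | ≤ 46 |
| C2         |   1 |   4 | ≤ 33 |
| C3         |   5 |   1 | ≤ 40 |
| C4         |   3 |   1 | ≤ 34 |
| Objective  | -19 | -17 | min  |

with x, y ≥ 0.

Evaluate the objective at each vertex of the feasible region:
  z(0, 0) = 0
  z(8, 0) = -152
  z(7, 5) = -218  ←
  z(2.714, 7.571) = -180.3
  z(0, 8.25) = -140.2
The minimum is at x = 7, y = 5.

x = 7, y = 5, z = -218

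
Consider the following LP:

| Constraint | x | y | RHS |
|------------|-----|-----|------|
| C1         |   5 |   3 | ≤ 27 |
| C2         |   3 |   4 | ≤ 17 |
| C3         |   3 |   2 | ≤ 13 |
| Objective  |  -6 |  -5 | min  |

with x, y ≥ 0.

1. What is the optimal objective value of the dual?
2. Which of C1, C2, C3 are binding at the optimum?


1. -28
2. C2, C3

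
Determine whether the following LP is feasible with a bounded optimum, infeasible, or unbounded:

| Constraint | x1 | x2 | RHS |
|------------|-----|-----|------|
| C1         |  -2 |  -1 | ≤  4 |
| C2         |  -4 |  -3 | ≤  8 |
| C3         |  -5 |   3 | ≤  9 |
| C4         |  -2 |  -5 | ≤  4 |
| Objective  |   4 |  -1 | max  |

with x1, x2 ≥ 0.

Unbounded (objective can increase without bound)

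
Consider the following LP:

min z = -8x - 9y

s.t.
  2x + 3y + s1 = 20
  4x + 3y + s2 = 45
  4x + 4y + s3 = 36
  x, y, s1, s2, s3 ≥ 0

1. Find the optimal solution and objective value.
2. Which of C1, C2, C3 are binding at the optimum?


1. x = 7, y = 2, z = -74
2. C1, C3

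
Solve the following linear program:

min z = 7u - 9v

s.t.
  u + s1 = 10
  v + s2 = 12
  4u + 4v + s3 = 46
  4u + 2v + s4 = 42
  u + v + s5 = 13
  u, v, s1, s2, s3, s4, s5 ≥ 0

Evaluate the objective at each vertex of the feasible region:
  z(0, 0) = 0
  z(10, 0) = 70
  z(10, 1) = 61
  z(9.5, 2) = 48.5
  z(0, 11.5) = -103.5  ←
The minimum is at u = 0, v = 11.5.

u = 0, v = 11.5, z = -103.5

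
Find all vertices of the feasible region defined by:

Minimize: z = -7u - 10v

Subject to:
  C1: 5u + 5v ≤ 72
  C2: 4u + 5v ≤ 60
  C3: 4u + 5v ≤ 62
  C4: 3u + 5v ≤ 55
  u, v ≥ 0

(0, 0), (14.4, 0), (12, 2.4), (5, 8), (0, 11)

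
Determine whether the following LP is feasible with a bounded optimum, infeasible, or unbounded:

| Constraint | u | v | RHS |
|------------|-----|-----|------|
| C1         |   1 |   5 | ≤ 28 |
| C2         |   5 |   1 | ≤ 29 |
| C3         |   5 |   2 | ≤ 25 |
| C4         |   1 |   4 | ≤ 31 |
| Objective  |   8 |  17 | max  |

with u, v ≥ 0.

Feasible with a bounded optimal solution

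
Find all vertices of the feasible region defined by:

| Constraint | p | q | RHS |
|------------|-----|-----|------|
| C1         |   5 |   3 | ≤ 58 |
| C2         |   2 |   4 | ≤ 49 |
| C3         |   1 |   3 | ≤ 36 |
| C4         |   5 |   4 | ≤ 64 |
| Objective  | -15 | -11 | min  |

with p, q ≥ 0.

(0, 0), (11.6, 0), (8, 6), (5, 9.75), (1.5, 11.5), (0, 12)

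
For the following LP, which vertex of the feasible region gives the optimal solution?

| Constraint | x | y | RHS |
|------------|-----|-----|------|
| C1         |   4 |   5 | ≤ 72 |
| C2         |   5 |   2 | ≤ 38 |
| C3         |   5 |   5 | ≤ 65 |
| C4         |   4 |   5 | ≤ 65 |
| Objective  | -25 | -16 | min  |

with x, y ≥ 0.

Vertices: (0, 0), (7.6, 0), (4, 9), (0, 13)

Evaluate the objective at each vertex of the feasible region:
  z(0, 0) = 0
  z(7.6, 0) = -190
  z(4, 9) = -244  ←
  z(0, 13) = -208
The minimum is at x = 4, y = 9.

(4, 9)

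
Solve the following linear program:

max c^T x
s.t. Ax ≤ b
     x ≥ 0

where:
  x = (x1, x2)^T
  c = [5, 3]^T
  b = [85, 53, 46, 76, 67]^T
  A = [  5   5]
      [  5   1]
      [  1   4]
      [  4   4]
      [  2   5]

Evaluate the objective at each vertex of the feasible region:
  z(0, 0) = 0
  z(10.6, 0) = 53
  z(9, 8) = 69  ←
  z(7.333, 9.667) = 65.67
  z(0, 11.5) = 34.5
The maximum is at x1 = 9, x2 = 8.

x1 = 9, x2 = 8, z = 69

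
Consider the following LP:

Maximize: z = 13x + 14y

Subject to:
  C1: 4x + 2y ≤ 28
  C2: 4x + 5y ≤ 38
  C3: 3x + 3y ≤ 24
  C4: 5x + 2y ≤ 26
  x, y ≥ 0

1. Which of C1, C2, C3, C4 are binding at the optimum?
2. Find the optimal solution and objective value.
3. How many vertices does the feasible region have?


1. C2, C3
2. x = 2, y = 6, z = 110
3. 5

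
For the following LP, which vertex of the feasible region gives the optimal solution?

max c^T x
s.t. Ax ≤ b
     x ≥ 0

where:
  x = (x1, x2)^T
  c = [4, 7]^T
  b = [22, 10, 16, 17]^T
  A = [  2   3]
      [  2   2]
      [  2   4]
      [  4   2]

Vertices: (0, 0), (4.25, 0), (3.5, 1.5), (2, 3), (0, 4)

Evaluate the objective at each vertex of the feasible region:
  z(0, 0) = 0
  z(4.25, 0) = 17
  z(3.5, 1.5) = 24.5
  z(2, 3) = 29  ←
  z(0, 4) = 28
The maximum is at x1 = 2, x2 = 3.

(2, 3)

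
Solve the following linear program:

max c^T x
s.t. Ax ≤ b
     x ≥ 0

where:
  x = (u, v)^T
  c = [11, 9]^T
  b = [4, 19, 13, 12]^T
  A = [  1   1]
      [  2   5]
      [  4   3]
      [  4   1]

Evaluate the objective at each vertex of the feasible region:
  z(0, 0) = 0
  z(3, 0) = 33
  z(2.875, 0.5) = 36.12
  z(1, 3) = 38  ←
  z(0.3333, 3.667) = 36.67
  z(0, 3.8) = 34.2
The maximum is at u = 1, v = 3.

u = 1, v = 3, z = 38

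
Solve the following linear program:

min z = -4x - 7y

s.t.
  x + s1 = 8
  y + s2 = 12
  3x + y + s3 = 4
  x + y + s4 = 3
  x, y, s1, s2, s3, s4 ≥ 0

Evaluate the objective at each vertex of the feasible region:
  z(0, 0) = 0
  z(1.333, 0) = -5.333
  z(0.5, 2.5) = -19.5
  z(0, 3) = -21  ←
The minimum is at x = 0, y = 3.

x = 0, y = 3, z = -21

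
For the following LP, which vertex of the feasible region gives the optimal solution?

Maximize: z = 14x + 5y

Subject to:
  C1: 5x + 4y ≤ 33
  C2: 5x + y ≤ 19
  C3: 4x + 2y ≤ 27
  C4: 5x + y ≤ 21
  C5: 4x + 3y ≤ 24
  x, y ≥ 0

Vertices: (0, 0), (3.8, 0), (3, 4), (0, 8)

Evaluate the objective at each vertex of the feasible region:
  z(0, 0) = 0
  z(3.8, 0) = 53.2
  z(3, 4) = 62  ←
  z(0, 8) = 40
The maximum is at x = 3, y = 4.

(3, 4)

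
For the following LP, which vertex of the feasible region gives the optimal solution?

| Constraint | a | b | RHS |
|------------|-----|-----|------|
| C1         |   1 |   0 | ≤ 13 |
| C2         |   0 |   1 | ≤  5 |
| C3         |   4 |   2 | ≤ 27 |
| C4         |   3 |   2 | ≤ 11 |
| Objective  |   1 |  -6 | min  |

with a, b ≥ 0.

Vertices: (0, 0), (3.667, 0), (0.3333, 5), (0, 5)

Evaluate the objective at each vertex of the feasible region:
  z(0, 0) = 0
  z(3.667, 0) = 3.667
  z(0.3333, 5) = -29.67
  z(0, 5) = -30  ←
The minimum is at a = 0, b = 5.

(0, 5)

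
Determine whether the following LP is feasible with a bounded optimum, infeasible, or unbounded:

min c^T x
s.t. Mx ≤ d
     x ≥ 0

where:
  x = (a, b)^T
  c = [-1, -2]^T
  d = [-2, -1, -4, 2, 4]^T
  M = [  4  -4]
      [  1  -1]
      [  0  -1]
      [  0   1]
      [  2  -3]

Infeasible (no feasible solution exists)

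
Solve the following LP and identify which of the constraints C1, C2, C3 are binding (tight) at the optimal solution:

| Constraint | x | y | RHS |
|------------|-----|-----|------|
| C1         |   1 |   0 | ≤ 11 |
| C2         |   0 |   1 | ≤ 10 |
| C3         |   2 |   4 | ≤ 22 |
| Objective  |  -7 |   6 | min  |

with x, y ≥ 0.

At x = 11, y = 0, compute slack b - a·x for each constraint:
  C1: 11 − 11 = 0  (binding)
  C2: 10 − 0 = 10  (slack)
  C3: 22 − 22 = 0  (binding)

Optimal: x = 11, y = 0
Binding: C1, C3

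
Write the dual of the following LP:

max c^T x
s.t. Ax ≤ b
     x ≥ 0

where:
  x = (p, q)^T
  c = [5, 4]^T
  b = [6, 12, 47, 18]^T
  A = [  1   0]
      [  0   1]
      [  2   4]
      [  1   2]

Primal max cᵀx s.t. Ax ≤ b, x ≥ 0  →  Dual min bᵀy s.t. Aᵀy ≥ c, y ≥ 0.

Minimize: z = 6y1 + 12y2 + 47y3 + 18y4

Subject to:
  y1 + 2y3 + y4 ≥ 5
  y2 + 4y3 + 2y4 ≥ 4
  y1, y2, y3, y4 ≥ 0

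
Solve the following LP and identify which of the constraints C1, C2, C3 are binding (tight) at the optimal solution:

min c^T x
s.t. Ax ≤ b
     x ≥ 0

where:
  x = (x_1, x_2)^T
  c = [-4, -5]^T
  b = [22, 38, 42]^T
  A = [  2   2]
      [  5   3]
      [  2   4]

At x_1 = 1, x_2 = 10, compute slack b - a·x for each constraint:
  C1: 22 − 22 = 0  (binding)
  C2: 38 − 35 = 3  (slack)
  C3: 42 − 42 = 0  (binding)

Optimal: x_1 = 1, x_2 = 10
Binding: C1, C3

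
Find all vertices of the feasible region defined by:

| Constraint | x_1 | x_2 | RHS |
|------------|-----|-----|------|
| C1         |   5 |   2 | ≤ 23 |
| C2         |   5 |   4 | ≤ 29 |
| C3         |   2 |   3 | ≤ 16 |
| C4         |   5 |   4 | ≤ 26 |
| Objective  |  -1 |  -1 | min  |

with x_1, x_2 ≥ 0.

(0, 0), (4.6, 0), (4, 1.5), (2, 4), (0, 5.333)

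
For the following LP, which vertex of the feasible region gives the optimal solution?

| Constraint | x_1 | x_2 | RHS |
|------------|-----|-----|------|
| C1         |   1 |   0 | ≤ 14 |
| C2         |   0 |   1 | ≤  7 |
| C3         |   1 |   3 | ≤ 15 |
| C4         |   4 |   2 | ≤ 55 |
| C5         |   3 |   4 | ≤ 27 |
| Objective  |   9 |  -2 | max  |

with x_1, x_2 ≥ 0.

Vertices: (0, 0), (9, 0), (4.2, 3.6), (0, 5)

Evaluate the objective at each vertex of the feasible region:
  z(0, 0) = 0
  z(9, 0) = 81  ←
  z(4.2, 3.6) = 30.6
  z(0, 5) = -10
The maximum is at x_1 = 9, x_2 = 0.

(9, 0)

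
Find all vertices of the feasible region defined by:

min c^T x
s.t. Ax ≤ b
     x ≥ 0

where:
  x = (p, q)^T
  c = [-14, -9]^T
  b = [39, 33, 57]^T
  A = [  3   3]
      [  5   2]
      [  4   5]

(0, 0), (6.6, 0), (3, 9), (0, 11.4)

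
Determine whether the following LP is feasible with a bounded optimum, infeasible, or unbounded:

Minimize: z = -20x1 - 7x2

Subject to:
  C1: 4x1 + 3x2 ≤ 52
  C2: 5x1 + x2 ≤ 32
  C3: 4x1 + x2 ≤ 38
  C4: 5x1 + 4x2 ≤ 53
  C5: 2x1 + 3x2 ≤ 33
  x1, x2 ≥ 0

Feasible with a bounded optimal solution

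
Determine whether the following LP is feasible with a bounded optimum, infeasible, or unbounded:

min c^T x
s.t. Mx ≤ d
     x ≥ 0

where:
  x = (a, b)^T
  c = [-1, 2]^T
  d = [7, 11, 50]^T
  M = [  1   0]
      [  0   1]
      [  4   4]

Feasible with a bounded optimal solution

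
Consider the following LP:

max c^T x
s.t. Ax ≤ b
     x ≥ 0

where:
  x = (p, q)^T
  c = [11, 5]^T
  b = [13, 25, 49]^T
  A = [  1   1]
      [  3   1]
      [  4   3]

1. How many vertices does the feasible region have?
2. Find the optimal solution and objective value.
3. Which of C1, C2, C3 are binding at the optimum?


1. 4
2. p = 6, q = 7, z = 101
3. C1, C2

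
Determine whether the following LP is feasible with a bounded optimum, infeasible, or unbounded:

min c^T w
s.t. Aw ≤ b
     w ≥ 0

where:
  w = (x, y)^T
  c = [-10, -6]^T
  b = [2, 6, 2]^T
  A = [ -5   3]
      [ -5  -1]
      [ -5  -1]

Unbounded (objective can decrease without bound)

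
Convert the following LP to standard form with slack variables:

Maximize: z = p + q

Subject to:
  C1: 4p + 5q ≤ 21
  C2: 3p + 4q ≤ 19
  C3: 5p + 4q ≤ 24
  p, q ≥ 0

max z = p + q

s.t.
  4p + 5q + s1 = 21
  3p + 4q + s2 = 19
  5p + 4q + s3 = 24
  p, q, s1, s2, s3 ≥ 0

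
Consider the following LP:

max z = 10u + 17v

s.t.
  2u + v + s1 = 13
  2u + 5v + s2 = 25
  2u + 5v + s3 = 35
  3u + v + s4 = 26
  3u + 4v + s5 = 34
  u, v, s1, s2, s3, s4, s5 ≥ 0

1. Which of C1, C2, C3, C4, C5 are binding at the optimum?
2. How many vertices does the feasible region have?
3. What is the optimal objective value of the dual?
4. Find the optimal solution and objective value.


1. C1, C2
2. 4
3. 101
4. u = 5, v = 3, z = 101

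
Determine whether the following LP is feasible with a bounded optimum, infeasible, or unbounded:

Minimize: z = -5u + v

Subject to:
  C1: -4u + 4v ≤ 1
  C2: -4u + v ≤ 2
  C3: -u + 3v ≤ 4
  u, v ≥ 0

Unbounded (objective can decrease without bound)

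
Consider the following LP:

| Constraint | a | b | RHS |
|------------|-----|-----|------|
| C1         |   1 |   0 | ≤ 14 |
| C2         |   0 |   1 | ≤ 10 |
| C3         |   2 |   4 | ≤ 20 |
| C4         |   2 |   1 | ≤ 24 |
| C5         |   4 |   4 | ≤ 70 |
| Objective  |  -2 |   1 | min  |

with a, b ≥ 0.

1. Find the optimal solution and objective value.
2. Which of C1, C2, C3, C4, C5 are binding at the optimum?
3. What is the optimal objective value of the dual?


1. a = 10, b = 0, z = -20
2. C3
3. -20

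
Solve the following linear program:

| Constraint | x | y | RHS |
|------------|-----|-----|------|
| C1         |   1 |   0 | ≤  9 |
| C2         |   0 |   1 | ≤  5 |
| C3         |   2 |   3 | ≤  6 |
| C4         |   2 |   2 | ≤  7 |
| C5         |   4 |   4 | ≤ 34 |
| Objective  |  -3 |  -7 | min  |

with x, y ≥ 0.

Evaluate the objective at each vertex of the feasible region:
  z(0, 0) = 0
  z(3, 0) = -9
  z(0, 2) = -14  ←
The minimum is at x = 0, y = 2.

x = 0, y = 2, z = -14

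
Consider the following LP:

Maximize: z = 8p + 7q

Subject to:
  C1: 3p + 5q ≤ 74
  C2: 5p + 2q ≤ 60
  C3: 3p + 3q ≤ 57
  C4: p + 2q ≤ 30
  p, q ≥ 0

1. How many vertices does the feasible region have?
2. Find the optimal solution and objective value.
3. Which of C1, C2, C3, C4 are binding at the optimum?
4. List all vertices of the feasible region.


1. 4
2. p = 8, q = 10, z = 134
3. C1, C2
4. (0, 0), (12, 0), (8, 10), (0, 14.8)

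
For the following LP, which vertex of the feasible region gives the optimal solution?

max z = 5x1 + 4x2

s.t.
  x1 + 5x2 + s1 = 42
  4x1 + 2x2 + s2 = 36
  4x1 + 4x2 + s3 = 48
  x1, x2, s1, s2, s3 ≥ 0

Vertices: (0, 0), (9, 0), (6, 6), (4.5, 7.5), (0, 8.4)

Evaluate the objective at each vertex of the feasible region:
  z(0, 0) = 0
  z(9, 0) = 45
  z(6, 6) = 54  ←
  z(4.5, 7.5) = 52.5
  z(0, 8.4) = 33.6
The maximum is at x1 = 6, x2 = 6.

(6, 6)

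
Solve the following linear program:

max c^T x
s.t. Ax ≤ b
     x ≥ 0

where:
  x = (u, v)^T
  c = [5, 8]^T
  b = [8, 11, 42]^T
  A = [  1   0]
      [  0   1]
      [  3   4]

Evaluate the objective at each vertex of the feasible region:
  z(0, 0) = 0
  z(8, 0) = 40
  z(8, 4.5) = 76
  z(0, 10.5) = 84  ←
The maximum is at u = 0, v = 10.5.

u = 0, v = 10.5, z = 84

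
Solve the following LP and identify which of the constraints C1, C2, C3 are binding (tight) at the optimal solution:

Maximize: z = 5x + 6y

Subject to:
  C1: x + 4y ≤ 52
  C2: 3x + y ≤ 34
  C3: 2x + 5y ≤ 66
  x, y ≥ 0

At x = 8, y = 10, compute slack b - a·x for each constraint:
  C1: 52 − 48 = 4  (slack)
  C2: 34 − 34 = 0  (binding)
  C3: 66 − 66 = 0  (binding)

Optimal: x = 8, y = 10
Binding: C2, C3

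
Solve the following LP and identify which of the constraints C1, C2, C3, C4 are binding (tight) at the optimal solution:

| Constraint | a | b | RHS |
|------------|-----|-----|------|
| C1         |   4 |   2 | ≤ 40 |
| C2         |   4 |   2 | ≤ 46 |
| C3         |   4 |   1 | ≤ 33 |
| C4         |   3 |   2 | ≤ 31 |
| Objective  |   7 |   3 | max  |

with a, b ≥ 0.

At a = 7, b = 5, compute slack b - a·x for each constraint:
  C1: 40 − 38 = 2  (slack)
  C2: 46 − 38 = 8  (slack)
  C3: 33 − 33 = 0  (binding)
  C4: 31 − 31 = 0  (binding)

Optimal: a = 7, b = 5
Binding: C3, C4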